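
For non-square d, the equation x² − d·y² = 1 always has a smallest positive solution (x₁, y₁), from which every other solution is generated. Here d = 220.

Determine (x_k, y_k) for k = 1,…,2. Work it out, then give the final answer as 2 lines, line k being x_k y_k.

89 6
15841 1068

d=220: √d = [14; 1,4,1,28] (ℓ=4, even), read p_3/q_3
k=0  a_k=14  p_k/q_k = 14/1
k=1  a_k=1  p_k/q_k = 15/1
k=2  a_k=4  p_k/q_k = 74/5
k=3  a_k=1  p_k/q_k = 89/6
fundamental: x₁=89, y₁=6  (since 7921 − 220·36 = 1)
(x_2, y_2) = (89·89 + 220·6·6, 89·6 + 6·89) = (15841, 1068)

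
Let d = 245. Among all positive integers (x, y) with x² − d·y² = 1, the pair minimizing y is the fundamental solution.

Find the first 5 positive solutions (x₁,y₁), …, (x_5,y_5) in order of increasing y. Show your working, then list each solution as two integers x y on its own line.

51841 3312
5374978561 343394784
557288527109761 35603857991376
57780789062419261441 3691479203918451648
5990827771012465337616001 382739946785069045776560

d=245: √d = [15; 1,1,1,7,6,7,1,1,1,30] (ℓ=10, even), read p_9/q_9
step 0: (15, 1)  from 15·(1,0) + (0,1)
…
step 5: (2207, 141)  from 6·(360,23) + (47,3)
step 6: (15809, 1010)  from 7·(2207,141) + (360,23)
step 7: (18016, 1151)  from 1·(15809,1010) + (2207,141)
step 8: (33825, 2161)  from 1·(18016,1151) + (15809,1010)
step 9: (51841, 3312)  from 1·(33825,2161) + (18016,1151)
→ (51841, 3312).  Check: 51841²=2687489281, 245·3312²=2687489280, difference 1.
(51841+3312√245)^2 = 5374978561 + 343394784√245
(51841+3312√245)^3 = 557288527109761 + 35603857991376√245
(51841+3312√245)^4 = 57780789062419261441 + 3691479203918451648√245
(51841+3312√245)^5 = 5990827771012465337616001 + 382739946785069045776560√245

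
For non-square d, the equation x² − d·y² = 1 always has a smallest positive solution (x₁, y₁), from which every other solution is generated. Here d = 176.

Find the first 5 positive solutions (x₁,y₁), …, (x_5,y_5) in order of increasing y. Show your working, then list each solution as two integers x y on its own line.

√176 = [13; 3,1,3,26, …], period ℓ=4 (even) → k=3
i=0: a=13 ⇒ p=13, q=1
…
i=2: a=1 ⇒ p=53, q=4
i=3: a=3 ⇒ p=199, q=15
(x₁, y₁) = (199, 15);  199² − 176·15² = 1 ✓
k=2:  x_2 = 199·199+176·15·15 = 79201,  y_2 = 199·15+15·199 = 5970
k=3:  x_3 = 199·79201+176·15·5970 = 31521799,  y_3 = 199·5970+15·79201 = 2376045
k=4:  x_4 = 199·31521799+176·15·2376045 = 12545596801,  y_4 = 199·2376045+15·31521799 = 945659940
k=5:  x_5 = 199·12545596801+176·15·945659940 = 4993116004999,  y_5 = 199·945659940+15·12545596801 = 376370280075

199 15
79201 5970
31521799 2376045
12545596801 945659940
4993116004999 376370280075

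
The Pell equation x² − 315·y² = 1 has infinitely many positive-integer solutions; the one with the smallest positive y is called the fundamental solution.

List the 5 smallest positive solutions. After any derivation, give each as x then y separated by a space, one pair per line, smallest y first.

√315 → a₀=17, period (1,2,1,34); ℓ=4 even so k=3
k=0  a_k=17  p_k/q_k = 17/1
…
k=2  a_k=2  p_k/q_k = 53/3
k=3  a_k=1  p_k/q_k = 71/4
→ (71, 4).  Check: 71²=5041, 315·4²=5040, difference 1.
k=2:  x_2 = 71·71+315·4·4 = 10081,  y_2 = 71·4+4·71 = 568
k=3:  x_3 = 71·10081+315·4·568 = 1431431,  y_3 = 71·568+4·10081 = 80652
k=4:  x_4 = 71·1431431+315·4·80652 = 203253121,  y_4 = 71·80652+4·1431431 = 11452016
k=5:  x_5 = 71·203253121+315·4·11452016 = 28860511751,  y_5 = 71·11452016+4·203253121 = 1626105620

71 4
10081 568
1431431 80652
203253121 11452016
28860511751 1626105620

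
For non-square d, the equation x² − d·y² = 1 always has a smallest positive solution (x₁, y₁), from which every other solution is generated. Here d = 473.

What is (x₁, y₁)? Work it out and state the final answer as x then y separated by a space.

√473 = [21; 1,2,1,42, …], period ℓ=4 (even) → k=3
i=0: a=21 ⇒ p=21, q=1
…
i=2: a=2 ⇒ p=65, q=3
i=3: a=1 ⇒ p=87, q=4
(x₁, y₁) = (87, 4);  87² − 473·4² = 1 ✓

87 4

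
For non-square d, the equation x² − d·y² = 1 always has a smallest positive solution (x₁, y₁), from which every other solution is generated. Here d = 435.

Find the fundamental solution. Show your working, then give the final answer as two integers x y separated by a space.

146 7

[20; 1,5,1,40] for √435; ℓ=4 ⇒ convergent index 3
a_0=20:  p_0=20·1+0=20,  q_0=20·0+1=1
…
a_2=5:  p_2=5·21+20=125,  q_2=5·1+1=6
a_3=1:  p_3=1·125+21=146,  q_3=1·6+1=7
fundamental: x₁=146, y₁=7  (since 21316 − 435·49 = 1)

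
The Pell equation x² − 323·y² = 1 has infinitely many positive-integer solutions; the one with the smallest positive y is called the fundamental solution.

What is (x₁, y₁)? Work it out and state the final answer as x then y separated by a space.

d=323: √d = [17; 1,34] (ℓ=2, even), read p_1/q_1
k=0  a_k=17  p_k/q_k = 17/1
k=1  a_k=1  p_k/q_k = 18/1
(x₁, y₁) = (18, 1);  18² − 323·1² = 1 ✓

18 1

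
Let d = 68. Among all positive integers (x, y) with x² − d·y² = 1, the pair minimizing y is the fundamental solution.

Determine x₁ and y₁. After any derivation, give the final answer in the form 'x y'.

√68 → a₀=8, period (4,16); ℓ=2 even so k=1
k=0  a_k=8  p_k/q_k = 8/1
k=1  a_k=4  p_k/q_k = 33/4
(x₁, y₁) = (33, 4);  33² − 68·4² = 1 ✓

33 4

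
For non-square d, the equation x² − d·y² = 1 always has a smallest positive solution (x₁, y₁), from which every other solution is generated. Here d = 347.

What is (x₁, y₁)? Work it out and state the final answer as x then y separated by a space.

d=347: √d = [18; 1,1,1,2,4,…,1,1,36] (ℓ=14, even), read p_13/q_13
k=0  a_k=18  p_k/q_k = 18/1
k=1  a_k=1  p_k/q_k = 19/1
k=2  a_k=1  p_k/q_k = 37/2
k=3  a_k=1  p_k/q_k = 56/3
k=4  a_k=2  p_k/q_k = 149/8
…
k=8  a_k=1  p_k/q_k = 15070/809
k=9  a_k=4  p_k/q_k = 74549/4002
…
k=12  a_k=1  p_k/q_k = 402885/21628
k=13  a_k=1  p_k/q_k = 641602/34443
(x₁, y₁) = (641602, 34443);  641602² − 347·34443² = 1 ✓

641602 34443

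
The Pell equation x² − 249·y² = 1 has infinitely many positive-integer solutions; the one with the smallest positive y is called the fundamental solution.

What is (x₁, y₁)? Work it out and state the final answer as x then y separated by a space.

8553815 542076

√249 = [15; 1,3,1,1,5,…,3,1,30, …], period ℓ=16 (even) → k=15
k=0  a_k=15  p_k/q_k = 15/1
…
k=2  a_k=3  p_k/q_k = 63/4
…
k=4  a_k=1  p_k/q_k = 142/9
…
k=8  a_k=10  p_k/q_k = 36751/2329
k=9  a_k=3  p_k/q_k = 113835/7214
…
k=13  a_k=1  p_k/q_k = 1884116/119401
k=14  a_k=3  p_k/q_k = 6669699/422675
k=15  a_k=1  p_k/q_k = 8553815/542076
→ (8553815, 542076).  Check: 8553815²=73167751054225, 249·542076²=73167751054224, difference 1.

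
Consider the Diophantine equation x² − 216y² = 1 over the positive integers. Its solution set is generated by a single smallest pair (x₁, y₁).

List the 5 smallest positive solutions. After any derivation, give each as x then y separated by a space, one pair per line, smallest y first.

485 33
470449 32010
456335045 31049667
442644523201 30118144980
429364731169925 29214569580933

[14; 1,2,3,2,1,28] for √216; ℓ=6 ⇒ convergent index 5
k=0  a_k=14  p_k/q_k = 14/1
…
k=4  a_k=2  p_k/q_k = 338/23
k=5  a_k=1  p_k/q_k = 485/33
→ (485, 33).  Check: 485²=235225, 216·33²=235224, difference 1.
(x_2, y_2) = (485·485 + 216·33·33, 485·33 + 33·485) = (470449, 32010)
(x_3, y_3) = (485·470449 + 216·33·32010, 485·32010 + 33·470449) = (456335045, 31049667)
(x_4, y_4) = (485·456335045 + 216·33·31049667, 485·31049667 + 33·456335045) = (442644523201, 30118144980)
(x_5, y_5) = (485·442644523201 + 216·33·30118144980, 485·30118144980 + 33·442644523201) = (429364731169925, 29214569580933)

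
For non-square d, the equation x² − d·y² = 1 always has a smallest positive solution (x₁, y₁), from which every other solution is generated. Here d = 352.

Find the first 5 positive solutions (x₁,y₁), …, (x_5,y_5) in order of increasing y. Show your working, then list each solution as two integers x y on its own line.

77617 4137
12048797377 642203058
1870383011943601 99691749501435
290347036464004160257 15475549041463557732
45071731856582838801391537 2402331379802862171467853

√352 = [18; 1,3,5,9,5,3,1,36, …], period ℓ=8 (even) → k=7
step 0: (18, 1)  from 18·(1,0) + (0,1)
…
step 3: (394, 21)  from 5·(75,4) + (19,1)
…
step 6: (59118, 3151)  from 3·(18499,986) + (3621,193)
step 7: (77617, 4137)  from 1·(59118,3151) + (18499,986)
(x₁, y₁) = (77617, 4137);  77617² − 352·4137² = 1 ✓
(x_2, y_2) = (77617·77617 + 352·4137·4137, 77617·4137 + 4137·77617) = (12048797377, 642203058)
(x_3, y_3) = (77617·12048797377 + 352·4137·642203058, 77617·642203058 + 4137·12048797377) = (1870383011943601, 99691749501435)
(x_4, y_4) = (77617·1870383011943601 + 352·4137·99691749501435, 77617·99691749501435 + 4137·1870383011943601) = (290347036464004160257, 15475549041463557732)
(x_5, y_5) = (77617·290347036464004160257 + 352·4137·15475549041463557732, 77617·15475549041463557732 + 4137·290347036464004160257) = (45071731856582838801391537, 2402331379802862171467853)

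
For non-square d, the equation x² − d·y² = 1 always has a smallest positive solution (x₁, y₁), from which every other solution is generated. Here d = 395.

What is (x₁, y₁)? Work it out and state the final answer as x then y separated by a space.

159 8

√395 → a₀=19, period (1,6,1,38); ℓ=4 even so k=3
step 0: (19, 1)  from 19·(1,0) + (0,1)
step 1: (20, 1)  from 1·(19,1) + (1,0)
step 2: (139, 7)  from 6·(20,1) + (19,1)
step 3: (159, 8)  from 1·(139,7) + (20,1)
→ (159, 8).  Check: 159²=25281, 395·8²=25280, difference 1.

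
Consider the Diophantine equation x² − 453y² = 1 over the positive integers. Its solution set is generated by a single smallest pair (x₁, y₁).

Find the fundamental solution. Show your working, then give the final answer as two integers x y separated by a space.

√453 = [21; 3,1,1,10,14,10,1,1,3,42, …], period ℓ=10 (even) → k=9
step 0: (21, 1)  from 21·(1,0) + (0,1)
step 1: (64, 3)  from 3·(21,1) + (1,0)
step 2: (85, 4)  from 1·(64,3) + (21,1)
step 3: (149, 7)  from 1·(85,4) + (64,3)
step 4: (1575, 74)  from 10·(149,7) + (85,4)
step 5: (22199, 1043)  from 14·(1575,74) + (149,7)
step 6: (223565, 10504)  from 10·(22199,1043) + (1575,74)
step 7: (245764, 11547)  from 1·(223565,10504) + (22199,1043)
step 8: (469329, 22051)  from 1·(245764,11547) + (223565,10504)
step 9: (1653751, 77700)  from 3·(469329,22051) + (245764,11547)
→ (1653751, 77700).  Check: 1653751²=2734892370001, 453·77700²=2734892370000, difference 1.

1653751 77700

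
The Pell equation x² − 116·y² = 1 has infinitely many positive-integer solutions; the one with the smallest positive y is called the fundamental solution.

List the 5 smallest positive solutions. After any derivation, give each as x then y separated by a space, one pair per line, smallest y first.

√116 = [10; 1,3,2,1,4,1,2,3,1,20, …], period ℓ=10 (even) → k=9
k=0  a_k=10  p_k/q_k = 10/1
k=1  a_k=1  p_k/q_k = 11/1
k=2  a_k=3  p_k/q_k = 43/4
k=3  a_k=2  p_k/q_k = 97/9
…
k=5  a_k=4  p_k/q_k = 657/61
k=6  a_k=1  p_k/q_k = 797/74
…
k=8  a_k=3  p_k/q_k = 7550/701
k=9  a_k=1  p_k/q_k = 9801/910
fundamental: x₁=9801, y₁=910  (since 96059601 − 116·828100 = 1)
k=2:  x_2 = 9801·9801+116·910·910 = 192119201,  y_2 = 9801·910+910·9801 = 17837820
k=3:  x_3 = 9801·192119201+116·910·17837820 = 3765920568201,  y_3 = 9801·17837820+910·192119201 = 349656946730
k=4:  x_4 = 9801·3765920568201+116·910·349656946730 = 73819574785756801,  y_4 = 9801·349656946730+910·3765920568201 = 6853975451963640
k=5:  x_5 = 9801·73819574785756801+116·910·6853975451963640 = 1447011301184484245001,  y_5 = 9801·6853975451963640+910·73819574785756801 = 134351626459734324550

9801 910
192119201 17837820
3765920568201 349656946730
73819574785756801 6853975451963640
1447011301184484245001 134351626459734324550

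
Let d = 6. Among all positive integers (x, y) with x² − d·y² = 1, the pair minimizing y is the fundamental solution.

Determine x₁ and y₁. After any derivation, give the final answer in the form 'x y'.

5 2

√6 = [2; 2,4, …], period ℓ=2 (even) → k=1
step 0: (2, 1)  from 2·(1,0) + (0,1)
step 1: (5, 2)  from 2·(2,1) + (1,0)
→ (5, 2).  Check: 5²=25, 6·2²=24, difference 1.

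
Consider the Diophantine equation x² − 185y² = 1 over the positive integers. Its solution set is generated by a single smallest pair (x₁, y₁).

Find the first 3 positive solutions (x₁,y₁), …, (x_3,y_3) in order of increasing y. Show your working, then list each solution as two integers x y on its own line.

9249 680
171088001 12578640
3164785833249 232679682040

[13; 1,1,1,1,26] for √185; ℓ=5 ⇒ convergent index 9
a_0=13:  p_0=13·1+0=13,  q_0=13·0+1=1
a_1=1:  p_1=1·13+1=14,  q_1=1·1+0=1
a_2=1:  p_2=1·14+13=27,  q_2=1·1+1=2
a_3=1:  p_3=1·27+14=41,  q_3=1·2+1=3
a_4=1:  p_4=1·41+27=68,  q_4=1·3+2=5
a_5=26:  p_5=26·68+41=1809,  q_5=26·5+3=133
a_6=1:  p_6=1·1809+68=1877,  q_6=1·133+5=138
a_7=1:  p_7=1·1877+1809=3686,  q_7=1·138+133=271
a_8=1:  p_8=1·3686+1877=5563,  q_8=1·271+138=409
a_9=1:  p_9=1·5563+3686=9249,  q_9=1·409+271=680
→ (9249, 680).  Check: 9249²=85544001, 185·680²=85544000, difference 1.
(9249+680√185)^2 = 171088001 + 12578640√185
(9249+680√185)^3 = 3164785833249 + 232679682040√185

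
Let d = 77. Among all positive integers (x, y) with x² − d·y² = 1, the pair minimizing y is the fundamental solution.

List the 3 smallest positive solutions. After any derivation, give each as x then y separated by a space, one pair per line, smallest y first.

√77 = [8; 1,3,2,3,1,16, …], period ℓ=6 (even) → k=5
a_0=8:  p_0=8·1+0=8,  q_0=8·0+1=1
…
a_4=3:  p_4=3·79+35=272,  q_4=3·9+4=31
a_5=1:  p_5=1·272+79=351,  q_5=1·31+9=40
→ (351, 40).  Check: 351²=123201, 77·40²=123200, difference 1.
(351+40√77)^2 = 246401 + 28080√77
(351+40√77)^3 = 172973151 + 19712120√77

351 40
246401 28080
172973151 19712120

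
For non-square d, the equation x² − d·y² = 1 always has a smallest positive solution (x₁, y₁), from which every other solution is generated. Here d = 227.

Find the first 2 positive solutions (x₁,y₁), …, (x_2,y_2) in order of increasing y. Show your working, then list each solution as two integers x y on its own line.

[15; 15,30] for √227; ℓ=2 ⇒ convergent index 1
i=0: a=15 ⇒ p=15, q=1
i=1: a=15 ⇒ p=226, q=15
→ (226, 15).  Check: 226²=51076, 227·15²=51075, difference 1.
k=2:  x_2 = 226·226+227·15·15 = 102151,  y_2 = 226·15+15·226 = 6780

226 15
102151 6780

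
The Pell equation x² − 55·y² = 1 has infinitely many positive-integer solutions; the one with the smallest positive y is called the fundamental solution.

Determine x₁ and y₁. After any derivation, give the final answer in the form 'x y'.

89 12

d=55: √d = [7; 2,2,2,14] (ℓ=4, even), read p_3/q_3
a_0=7:  p_0=7·1+0=7,  q_0=7·0+1=1
…
a_2=2:  p_2=2·15+7=37,  q_2=2·2+1=5
a_3=2:  p_3=2·37+15=89,  q_3=2·5+2=12
fundamental: x₁=89, y₁=12  (since 7921 − 55·144 = 1)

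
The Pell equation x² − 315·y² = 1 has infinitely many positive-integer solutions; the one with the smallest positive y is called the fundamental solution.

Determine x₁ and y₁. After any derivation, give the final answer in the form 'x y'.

[17; 1,2,1,34] for √315; ℓ=4 ⇒ convergent index 3
a_0=17:  p_0=17·1+0=17,  q_0=17·0+1=1
…
a_2=2:  p_2=2·18+17=53,  q_2=2·1+1=3
a_3=1:  p_3=1·53+18=71,  q_3=1·3+1=4
(x₁, y₁) = (71, 4);  71² − 315·4² = 1 ✓

71 4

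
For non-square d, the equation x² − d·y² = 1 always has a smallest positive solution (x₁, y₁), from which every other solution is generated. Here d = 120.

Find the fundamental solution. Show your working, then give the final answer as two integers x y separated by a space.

d=120: √d = [10; 1,20] (ℓ=2, even), read p_1/q_1
step 0: (10, 1)  from 10·(1,0) + (0,1)
step 1: (11, 1)  from 1·(10,1) + (1,0)
fundamental: x₁=11, y₁=1  (since 121 − 120·1 = 1)

11 1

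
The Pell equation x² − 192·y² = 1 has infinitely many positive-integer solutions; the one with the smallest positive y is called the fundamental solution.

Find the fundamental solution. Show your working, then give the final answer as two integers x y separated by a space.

97 7

√192 → a₀=13, period (1,5,1,26); ℓ=4 even so k=3
a_0=13:  p_0=13·1+0=13,  q_0=13·0+1=1
a_1=1:  p_1=1·13+1=14,  q_1=1·1+0=1
a_2=5:  p_2=5·14+13=83,  q_2=5·1+1=6
a_3=1:  p_3=1·83+14=97,  q_3=1·6+1=7
fundamental: x₁=97, y₁=7  (since 9409 − 192·49 = 1)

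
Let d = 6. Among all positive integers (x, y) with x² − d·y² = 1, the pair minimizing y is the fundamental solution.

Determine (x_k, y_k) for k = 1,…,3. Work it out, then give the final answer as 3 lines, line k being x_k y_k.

5 2
49 20
485 198

d=6: √d = [2; 2,4] (ℓ=2, even), read p_1/q_1
step 0: (2, 1)  from 2·(1,0) + (0,1)
step 1: (5, 2)  from 2·(2,1) + (1,0)
fundamental: x₁=5, y₁=2  (since 25 − 6·4 = 1)
n=2: (5,2)∘(5,2) = (5·5+6·2·2, 5·2+2·5) = (49,20)
n=3: (49,20)∘(5,2) = (5·49+6·2·20, 5·20+2·49) = (485,198)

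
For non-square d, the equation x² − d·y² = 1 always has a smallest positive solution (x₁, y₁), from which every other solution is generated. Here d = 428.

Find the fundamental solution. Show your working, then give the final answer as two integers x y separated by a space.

√428 = [20; 1,2,4,1,5,10,5,1,4,2,1,40, …], period ℓ=12 (even) → k=11
i=0: a=20 ⇒ p=20, q=1
i=1: a=1 ⇒ p=21, q=1
…
i=3: a=4 ⇒ p=269, q=13
i=4: a=1 ⇒ p=331, q=16
i=5: a=5 ⇒ p=1924, q=93
i=6: a=10 ⇒ p=19571, q=946
i=7: a=5 ⇒ p=99779, q=4823
…
i=10: a=2 ⇒ p=1273708, q=61567
i=11: a=1 ⇒ p=1850887, q=89466
→ (1850887, 89466).  Check: 1850887²=3425782686769, 428·89466²=3425782686768, difference 1.

1850887 89466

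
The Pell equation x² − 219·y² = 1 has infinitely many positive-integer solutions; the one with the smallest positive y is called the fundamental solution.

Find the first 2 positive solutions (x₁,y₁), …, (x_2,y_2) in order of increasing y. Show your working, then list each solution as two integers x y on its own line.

√219 = [14; 1,3,1,28, …], period ℓ=4 (even) → k=3
a_0=14:  p_0=14·1+0=14,  q_0=14·0+1=1
a_1=1:  p_1=1·14+1=15,  q_1=1·1+0=1
a_2=3:  p_2=3·15+14=59,  q_2=3·1+1=4
a_3=1:  p_3=1·59+15=74,  q_3=1·4+1=5
(x₁, y₁) = (74, 5);  74² − 219·5² = 1 ✓
k=2:  x_2 = 74·74+219·5·5 = 10951,  y_2 = 74·5+5·74 = 740

74 5
10951 740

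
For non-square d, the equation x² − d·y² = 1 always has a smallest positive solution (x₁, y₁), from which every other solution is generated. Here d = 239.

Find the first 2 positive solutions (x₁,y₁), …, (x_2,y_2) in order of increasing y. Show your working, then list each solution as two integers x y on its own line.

6195120 400729
76759023628799 4965128484960

√239 = [15; 2,5,1,2,4,15,4,2,1,5,2,30, …], period ℓ=12 (even) → k=11
step 0: (15, 1)  from 15·(1,0) + (0,1)
…
step 2: (170, 11)  from 5·(31,2) + (15,1)
…
step 6: (37907, 2452)  from 15·(2489,161) + (572,37)
step 7: (154117, 9969)  from 4·(37907,2452) + (2489,161)
step 8: (346141, 22390)  from 2·(154117,9969) + (37907,2452)
…
step 10: (2847431, 184185)  from 5·(500258,32359) + (346141,22390)
step 11: (6195120, 400729)  from 2·(2847431,184185) + (500258,32359)
→ (6195120, 400729).  Check: 6195120²=38379511814400, 239·400729²=38379511814399, difference 1.
n=2: (6195120,400729)∘(6195120,400729) = (6195120·6195120+239·400729·400729, 6195120·400729+400729·6195120) = (76759023628799,4965128484960)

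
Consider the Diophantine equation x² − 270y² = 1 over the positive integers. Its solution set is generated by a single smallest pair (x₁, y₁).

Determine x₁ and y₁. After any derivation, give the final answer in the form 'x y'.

5291 322

√270 = [16; 2,3,6,3,2,32, …], period ℓ=6 (even) → k=5
a_0=16:  p_0=16·1+0=16,  q_0=16·0+1=1
a_1=2:  p_1=2·16+1=33,  q_1=2·1+0=2
a_2=3:  p_2=3·33+16=115,  q_2=3·2+1=7
…
a_4=3:  p_4=3·723+115=2284,  q_4=3·44+7=139
a_5=2:  p_5=2·2284+723=5291,  q_5=2·139+44=322
(x₁, y₁) = (5291, 322);  5291² − 270·322² = 1 ✓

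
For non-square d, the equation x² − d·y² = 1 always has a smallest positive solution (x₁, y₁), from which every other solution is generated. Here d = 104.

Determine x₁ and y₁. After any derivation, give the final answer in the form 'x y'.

51 5

√104 → a₀=10, period (5,20); ℓ=2 even so k=1
i=0: a=10 ⇒ p=10, q=1
i=1: a=5 ⇒ p=51, q=5
→ (51, 5).  Check: 51²=2601, 104·5²=2600, difference 1.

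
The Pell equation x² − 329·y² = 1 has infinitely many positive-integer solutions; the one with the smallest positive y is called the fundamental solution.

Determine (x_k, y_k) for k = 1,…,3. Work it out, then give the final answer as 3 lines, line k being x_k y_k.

[18; 7,4,2,1,1,4,1,1,2,4,7,36] for √329; ℓ=12 ⇒ convergent index 11
i=0: a=18 ⇒ p=18, q=1
i=1: a=7 ⇒ p=127, q=7
i=2: a=4 ⇒ p=526, q=29
i=3: a=2 ⇒ p=1179, q=65
i=4: a=1 ⇒ p=1705, q=94
…
i=6: a=4 ⇒ p=13241, q=730
i=7: a=1 ⇒ p=16125, q=889
…
i=9: a=2 ⇒ p=74857, q=4127
i=10: a=4 ⇒ p=328794, q=18127
i=11: a=7 ⇒ p=2376415, q=131016
(x₁, y₁) = (2376415, 131016);  2376415² − 329·131016² = 1 ✓
(x_2, y_2) = (2376415·2376415 + 329·131016·131016, 2376415·131016 + 131016·2376415) = (11294696504449, 622696775280)
(x_3, y_3) = (2376415·11294696504449 + 329·131016·622696775280, 2376415·622696775280 + 131016·11294696504449) = (53681772387237964255, 2959571914453911384)

2376415 131016
11294696504449 622696775280
53681772387237964255 2959571914453911384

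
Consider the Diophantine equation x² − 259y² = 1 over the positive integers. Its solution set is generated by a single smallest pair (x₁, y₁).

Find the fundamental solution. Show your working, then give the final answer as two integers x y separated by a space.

847225 52644

√259 = [16; 10,1,2,3,4,3,2,1,10,32, …], period ℓ=10 (even) → k=9
a_0=16:  p_0=16·1+0=16,  q_0=16·0+1=1
a_1=10:  p_1=10·16+1=161,  q_1=10·1+0=10
a_2=1:  p_2=1·161+16=177,  q_2=1·10+1=11
…
a_4=3:  p_4=3·515+177=1722,  q_4=3·32+11=107
a_5=4:  p_5=4·1722+515=7403,  q_5=4·107+32=460
a_6=3:  p_6=3·7403+1722=23931,  q_6=3·460+107=1487
a_7=2:  p_7=2·23931+7403=55265,  q_7=2·1487+460=3434
a_8=1:  p_8=1·55265+23931=79196,  q_8=1·3434+1487=4921
a_9=10:  p_9=10·79196+55265=847225,  q_9=10·4921+3434=52644
(x₁, y₁) = (847225, 52644);  847225² − 259·52644² = 1 ✓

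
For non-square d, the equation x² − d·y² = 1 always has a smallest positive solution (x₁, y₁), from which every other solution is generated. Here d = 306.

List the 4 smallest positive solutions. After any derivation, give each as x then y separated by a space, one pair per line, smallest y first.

[17; 2,34] for √306; ℓ=2 ⇒ convergent index 1
step 0: (17, 1)  from 17·(1,0) + (0,1)
step 1: (35, 2)  from 2·(17,1) + (1,0)
→ (35, 2).  Check: 35²=1225, 306·2²=1224, difference 1.
(x_2, y_2) = (35·35 + 306·2·2, 35·2 + 2·35) = (2449, 140)
(x_3, y_3) = (35·2449 + 306·2·140, 35·140 + 2·2449) = (171395, 9798)
(x_4, y_4) = (35·171395 + 306·2·9798, 35·9798 + 2·171395) = (11995201, 685720)

35 2
2449 140
171395 9798
11995201 685720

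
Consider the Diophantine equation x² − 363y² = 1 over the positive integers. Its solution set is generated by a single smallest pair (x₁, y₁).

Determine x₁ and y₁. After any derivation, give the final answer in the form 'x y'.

362 19

d=363: √d = [19; 19,38] (ℓ=2, even), read p_1/q_1
step 0: (19, 1)  from 19·(1,0) + (0,1)
step 1: (362, 19)  from 19·(19,1) + (1,0)
(x₁, y₁) = (362, 19);  362² − 363·19² = 1 ✓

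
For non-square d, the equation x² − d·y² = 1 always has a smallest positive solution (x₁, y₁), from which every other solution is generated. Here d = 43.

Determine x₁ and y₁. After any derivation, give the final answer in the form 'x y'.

3482 531

√43 → a₀=6, period (1,1,3,1,5,1,3,1,1,12); ℓ=10 even so k=9
k=0  a_k=6  p_k/q_k = 6/1
k=1  a_k=1  p_k/q_k = 7/1
…
k=5  a_k=5  p_k/q_k = 341/52
k=6  a_k=1  p_k/q_k = 400/61
…
k=8  a_k=1  p_k/q_k = 1941/296
k=9  a_k=1  p_k/q_k = 3482/531
fundamental: x₁=3482, y₁=531  (since 12124324 − 43·281961 = 1)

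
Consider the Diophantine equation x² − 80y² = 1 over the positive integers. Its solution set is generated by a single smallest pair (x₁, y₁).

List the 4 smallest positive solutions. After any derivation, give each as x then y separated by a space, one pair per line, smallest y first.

9 1
161 18
2889 323
51841 5796

[8; 1,16] for √80; ℓ=2 ⇒ convergent index 1
k=0  a_k=8  p_k/q_k = 8/1
k=1  a_k=1  p_k/q_k = 9/1
fundamental: x₁=9, y₁=1  (since 81 − 80·1 = 1)
(x_2, y_2) = (9·9 + 80·1·1, 9·1 + 1·9) = (161, 18)
(x_3, y_3) = (9·161 + 80·1·18, 9·18 + 1·161) = (2889, 323)
(x_4, y_4) = (9·2889 + 80·1·323, 9·323 + 1·2889) = (51841, 5796)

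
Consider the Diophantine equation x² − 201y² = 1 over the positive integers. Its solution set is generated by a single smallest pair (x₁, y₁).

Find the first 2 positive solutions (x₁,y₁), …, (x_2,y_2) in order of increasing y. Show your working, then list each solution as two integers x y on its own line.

515095 36332
530645718049 37428863080

d=201: √d = [14; 5,1,1,1,2,…,1,5,28] (ℓ=14, even), read p_13/q_13
step 0: (14, 1)  from 14·(1,0) + (0,1)
…
step 2: (85, 6)  from 1·(71,5) + (14,1)
step 3: (156, 11)  from 1·(85,6) + (71,5)
step 4: (241, 17)  from 1·(156,11) + (85,6)
step 5: (638, 45)  from 2·(241,17) + (156,11)
step 6: (879, 62)  from 1·(638,45) + (241,17)
step 7: (7670, 541)  from 8·(879,62) + (638,45)
step 8: (8549, 603)  from 1·(7670,541) + (879,62)
…
step 10: (33317, 2350)  from 1·(24768,1747) + (8549,603)
step 11: (58085, 4097)  from 1·(33317,2350) + (24768,1747)
step 12: (91402, 6447)  from 1·(58085,4097) + (33317,2350)
step 13: (515095, 36332)  from 5·(91402,6447) + (58085,4097)
(x₁, y₁) = (515095, 36332);  515095² − 201·36332² = 1 ✓
(x_2, y_2) = (515095·515095 + 201·36332·36332, 515095·36332 + 36332·515095) = (530645718049, 37428863080)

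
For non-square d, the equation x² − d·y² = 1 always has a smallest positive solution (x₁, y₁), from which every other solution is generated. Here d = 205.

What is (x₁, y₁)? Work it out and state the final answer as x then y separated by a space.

39689 2772

√205 = [14; 3,6,1,4,1,6,3,28, …], period ℓ=8 (even) → k=7
a_0=14:  p_0=14·1+0=14,  q_0=14·0+1=1
…
a_3=1:  p_3=1·272+43=315,  q_3=1·19+3=22
a_4=4:  p_4=4·315+272=1532,  q_4=4·22+19=107
a_5=1:  p_5=1·1532+315=1847,  q_5=1·107+22=129
a_6=6:  p_6=6·1847+1532=12614,  q_6=6·129+107=881
a_7=3:  p_7=3·12614+1847=39689,  q_7=3·881+129=2772
(x₁, y₁) = (39689, 2772);  39689² − 205·2772² = 1 ✓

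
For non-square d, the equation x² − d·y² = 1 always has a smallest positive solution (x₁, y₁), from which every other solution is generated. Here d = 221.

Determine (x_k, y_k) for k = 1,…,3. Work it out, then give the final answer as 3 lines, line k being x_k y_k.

√221 = [14; 1,6,2,6,1,28, …], period ℓ=6 (even) → k=5
a_0=14:  p_0=14·1+0=14,  q_0=14·0+1=1
a_1=1:  p_1=1·14+1=15,  q_1=1·1+0=1
…
a_4=6:  p_4=6·223+104=1442,  q_4=6·15+7=97
a_5=1:  p_5=1·1442+223=1665,  q_5=1·97+15=112
fundamental: x₁=1665, y₁=112  (since 2772225 − 221·12544 = 1)
k=2:  x_2 = 1665·1665+221·112·112 = 5544449,  y_2 = 1665·112+112·1665 = 372960
k=3:  x_3 = 1665·5544449+221·112·372960 = 18463013505,  y_3 = 1665·372960+112·5544449 = 1241956688

1665 112
5544449 372960
18463013505 1241956688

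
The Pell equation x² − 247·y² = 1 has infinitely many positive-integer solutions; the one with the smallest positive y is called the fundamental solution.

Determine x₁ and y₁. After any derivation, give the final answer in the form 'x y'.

√247 = [15; 1,2,1,1,9,1,9,1,1,2,1,30, …], period ℓ=12 (even) → k=11
step 0: (15, 1)  from 15·(1,0) + (0,1)
…
step 2: (47, 3)  from 2·(16,1) + (15,1)
step 3: (63, 4)  from 1·(47,3) + (16,1)
step 4: (110, 7)  from 1·(63,4) + (47,3)
…
step 7: (11520, 733)  from 9·(1163,74) + (1053,67)
…
step 10: (61089, 3887)  from 2·(24203,1540) + (12683,807)
step 11: (85292, 5427)  from 1·(61089,3887) + (24203,1540)
fundamental: x₁=85292, y₁=5427  (since 7274725264 − 247·29452329 = 1)

85292 5427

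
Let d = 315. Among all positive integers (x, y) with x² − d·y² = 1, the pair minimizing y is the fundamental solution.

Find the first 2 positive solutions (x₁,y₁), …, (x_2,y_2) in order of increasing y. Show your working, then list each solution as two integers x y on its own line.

71 4
10081 568

d=315: √d = [17; 1,2,1,34] (ℓ=4, even), read p_3/q_3
i=0: a=17 ⇒ p=17, q=1
…
i=2: a=2 ⇒ p=53, q=3
i=3: a=1 ⇒ p=71, q=4
→ (71, 4).  Check: 71²=5041, 315·4²=5040, difference 1.
(x_2, y_2) = (71·71 + 315·4·4, 71·4 + 4·71) = (10081, 568)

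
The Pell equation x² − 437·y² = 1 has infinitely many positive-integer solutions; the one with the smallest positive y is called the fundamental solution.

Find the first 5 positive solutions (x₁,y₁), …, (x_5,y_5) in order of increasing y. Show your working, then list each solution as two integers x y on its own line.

4599 220
42301601 2023560
389090121399 18612704660
3578850894326401 171199655439120
32918270136924114999 1574694412116321100

√437 → a₀=20, period (1,9,2,9,1,40); ℓ=6 even so k=5
k=0  a_k=20  p_k/q_k = 20/1
k=1  a_k=1  p_k/q_k = 21/1
…
k=3  a_k=2  p_k/q_k = 439/21
k=4  a_k=9  p_k/q_k = 4160/199
k=5  a_k=1  p_k/q_k = 4599/220
(x₁, y₁) = (4599, 220);  4599² − 437·220² = 1 ✓
n=2: (4599,220)∘(4599,220) = (4599·4599+437·220·220, 4599·220+220·4599) = (42301601,2023560)
n=3: (42301601,2023560)∘(4599,220) = (4599·42301601+437·220·2023560, 4599·2023560+220·42301601) = (389090121399,18612704660)
n=4: (389090121399,18612704660)∘(4599,220) = (4599·389090121399+437·220·18612704660, 4599·18612704660+220·389090121399) = (3578850894326401,171199655439120)
n=5: (3578850894326401,171199655439120)∘(4599,220) = (4599·3578850894326401+437·220·171199655439120, 4599·171199655439120+220·3578850894326401) = (32918270136924114999,1574694412116321100)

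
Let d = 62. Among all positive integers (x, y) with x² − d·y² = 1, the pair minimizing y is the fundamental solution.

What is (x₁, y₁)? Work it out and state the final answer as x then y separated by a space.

d=62: √d = [7; 1,6,1,14] (ℓ=4, even), read p_3/q_3
k=0  a_k=7  p_k/q_k = 7/1
…
k=2  a_k=6  p_k/q_k = 55/7
k=3  a_k=1  p_k/q_k = 63/8
→ (63, 8).  Check: 63²=3969, 62·8²=3968, difference 1.

63 8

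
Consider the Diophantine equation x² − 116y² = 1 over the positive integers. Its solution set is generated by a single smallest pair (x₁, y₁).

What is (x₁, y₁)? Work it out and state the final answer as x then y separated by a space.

9801 910

√116 → a₀=10, period (1,3,2,1,4,1,2,3,1,20); ℓ=10 even so k=9
step 0: (10, 1)  from 10·(1,0) + (0,1)
step 1: (11, 1)  from 1·(10,1) + (1,0)
…
step 3: (97, 9)  from 2·(43,4) + (11,1)
…
step 8: (7550, 701)  from 3·(2251,209) + (797,74)
step 9: (9801, 910)  from 1·(7550,701) + (2251,209)
fundamental: x₁=9801, y₁=910  (since 96059601 − 116·828100 = 1)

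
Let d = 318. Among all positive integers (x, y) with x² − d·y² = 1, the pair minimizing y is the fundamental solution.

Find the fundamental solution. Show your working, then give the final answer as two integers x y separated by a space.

107 6

[17; 1,4,1,34] for √318; ℓ=4 ⇒ convergent index 3
step 0: (17, 1)  from 17·(1,0) + (0,1)
…
step 2: (89, 5)  from 4·(18,1) + (17,1)
step 3: (107, 6)  from 1·(89,5) + (18,1)
fundamental: x₁=107, y₁=6  (since 11449 − 318·36 = 1)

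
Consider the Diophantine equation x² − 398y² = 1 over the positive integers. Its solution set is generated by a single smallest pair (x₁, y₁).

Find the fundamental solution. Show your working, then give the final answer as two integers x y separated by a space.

399 20

[19; 1,18,1,38] for √398; ℓ=4 ⇒ convergent index 3
step 0: (19, 1)  from 19·(1,0) + (0,1)
step 1: (20, 1)  from 1·(19,1) + (1,0)
step 2: (379, 19)  from 18·(20,1) + (19,1)
step 3: (399, 20)  from 1·(379,19) + (20,1)
→ (399, 20).  Check: 399²=159201, 398·20²=159200, difference 1.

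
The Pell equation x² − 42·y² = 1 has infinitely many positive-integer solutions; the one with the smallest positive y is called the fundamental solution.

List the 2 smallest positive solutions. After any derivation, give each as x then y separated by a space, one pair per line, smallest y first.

√42 → a₀=6, period (2,12); ℓ=2 even so k=1
step 0: (6, 1)  from 6·(1,0) + (0,1)
step 1: (13, 2)  from 2·(6,1) + (1,0)
→ (13, 2).  Check: 13²=169, 42·2²=168, difference 1.
(x_2, y_2) = (13·13 + 42·2·2, 13·2 + 2·13) = (337, 52)

13 2
337 52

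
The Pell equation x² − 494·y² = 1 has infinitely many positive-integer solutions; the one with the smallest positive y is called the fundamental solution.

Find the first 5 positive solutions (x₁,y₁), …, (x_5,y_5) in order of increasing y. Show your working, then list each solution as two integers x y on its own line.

73035 3286
10668222449 479986020
1558307253052395 70111557938114
227621940442695115201 10241195267540325960
33248736838906168224357675 1495931392659503855039086

√494 = [22; 4,2,2,1,2,1,2,2,4,44, …], period ℓ=10 (even) → k=9
k=0  a_k=22  p_k/q_k = 22/1
k=1  a_k=4  p_k/q_k = 89/4
k=2  a_k=2  p_k/q_k = 200/9
…
k=4  a_k=1  p_k/q_k = 689/31
k=5  a_k=2  p_k/q_k = 1867/84
k=6  a_k=1  p_k/q_k = 2556/115
k=7  a_k=2  p_k/q_k = 6979/314
k=8  a_k=2  p_k/q_k = 16514/743
k=9  a_k=4  p_k/q_k = 73035/3286
fundamental: x₁=73035, y₁=3286  (since 5334111225 − 494·10797796 = 1)
(x_2, y_2) = (73035·73035 + 494·3286·3286, 73035·3286 + 3286·73035) = (10668222449, 479986020)
(x_3, y_3) = (73035·10668222449 + 494·3286·479986020, 73035·479986020 + 3286·10668222449) = (1558307253052395, 70111557938114)
(x_4, y_4) = (73035·1558307253052395 + 494·3286·70111557938114, 73035·70111557938114 + 3286·1558307253052395) = (227621940442695115201, 10241195267540325960)
(x_5, y_5) = (73035·227621940442695115201 + 494·3286·10241195267540325960, 73035·10241195267540325960 + 3286·227621940442695115201) = (33248736838906168224357675, 1495931392659503855039086)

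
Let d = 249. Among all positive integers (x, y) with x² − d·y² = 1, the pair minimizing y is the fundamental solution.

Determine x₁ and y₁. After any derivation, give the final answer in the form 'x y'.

[15; 1,3,1,1,5,…,3,1,30] for √249; ℓ=16 ⇒ convergent index 15
k=0  a_k=15  p_k/q_k = 15/1
…
k=2  a_k=3  p_k/q_k = 63/4
…
k=4  a_k=1  p_k/q_k = 142/9
k=5  a_k=5  p_k/q_k = 789/50
k=6  a_k=1  p_k/q_k = 931/59
…
k=9  a_k=3  p_k/q_k = 113835/7214
…
k=11  a_k=5  p_k/q_k = 866765/54929
k=12  a_k=1  p_k/q_k = 1017351/64472
…
k=14  a_k=3  p_k/q_k = 6669699/422675
k=15  a_k=1  p_k/q_k = 8553815/542076
→ (8553815, 542076).  Check: 8553815²=73167751054225, 249·542076²=73167751054224, difference 1.

8553815 542076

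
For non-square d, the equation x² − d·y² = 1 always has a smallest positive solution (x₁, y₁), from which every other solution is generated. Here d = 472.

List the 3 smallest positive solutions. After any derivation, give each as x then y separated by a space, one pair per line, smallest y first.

√472 = [21; 1,2,1,1,1,…,2,1,42, …], period ℓ=14 (even) → k=13
k=0  a_k=21  p_k/q_k = 21/1
k=1  a_k=1  p_k/q_k = 22/1
k=2  a_k=2  p_k/q_k = 65/3
k=3  a_k=1  p_k/q_k = 87/4
…
k=8  a_k=4  p_k/q_k = 24224/1115
…
k=12  a_k=2  p_k/q_k = 222687/10250
k=13  a_k=1  p_k/q_k = 306917/14127
(x₁, y₁) = (306917, 14127);  306917² − 472·14127² = 1 ✓
(306917+14127√472)^2 = 188396089777 + 8671632918√472
(306917+14127√472)^3 = 115643925371868101 + 5322943120573485√472

306917 14127
188396089777 8671632918
115643925371868101 5322943120573485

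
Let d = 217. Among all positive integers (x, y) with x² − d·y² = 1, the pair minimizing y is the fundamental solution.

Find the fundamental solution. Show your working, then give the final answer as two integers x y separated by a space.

√217 = [14; 1,2,1,2,1,…,2,1,28, …], period ℓ=16 (even) → k=15
i=0: a=14 ⇒ p=14, q=1
i=1: a=1 ⇒ p=15, q=1
i=2: a=2 ⇒ p=44, q=3
i=3: a=1 ⇒ p=59, q=4
i=4: a=2 ⇒ p=162, q=11
i=5: a=1 ⇒ p=221, q=15
i=6: a=1 ⇒ p=383, q=26
…
i=8: a=4 ⇒ p=15055, q=1022
i=9: a=9 ⇒ p=139163, q=9447
i=10: a=1 ⇒ p=154218, q=10469
…
i=12: a=2 ⇒ p=740980, q=50301
…
i=14: a=2 ⇒ p=2809702, q=190735
i=15: a=1 ⇒ p=3844063, q=260952
fundamental: x₁=3844063, y₁=260952  (since 14776820347969 − 217·68095946304 = 1)

3844063 260952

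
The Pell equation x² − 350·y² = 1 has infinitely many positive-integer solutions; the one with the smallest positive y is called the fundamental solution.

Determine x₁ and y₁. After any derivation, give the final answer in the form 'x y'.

449 24

[18; 1,2,2,2,1,36] for √350; ℓ=6 ⇒ convergent index 5
i=0: a=18 ⇒ p=18, q=1
i=1: a=1 ⇒ p=19, q=1
i=2: a=2 ⇒ p=56, q=3
…
i=4: a=2 ⇒ p=318, q=17
i=5: a=1 ⇒ p=449, q=24
(x₁, y₁) = (449, 24);  449² − 350·24² = 1 ✓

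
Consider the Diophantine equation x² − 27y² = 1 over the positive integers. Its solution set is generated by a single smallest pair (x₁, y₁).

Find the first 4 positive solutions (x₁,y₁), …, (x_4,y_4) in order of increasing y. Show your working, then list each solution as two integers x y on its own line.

[5; 5,10] for √27; ℓ=2 ⇒ convergent index 1
step 0: (5, 1)  from 5·(1,0) + (0,1)
step 1: (26, 5)  from 5·(5,1) + (1,0)
(x₁, y₁) = (26, 5);  26² − 27·5² = 1 ✓
n=2: (26,5)∘(26,5) = (26·26+27·5·5, 26·5+5·26) = (1351,260)
n=3: (1351,260)∘(26,5) = (26·1351+27·5·260, 26·260+5·1351) = (70226,13515)
n=4: (70226,13515)∘(26,5) = (26·70226+27·5·13515, 26·13515+5·70226) = (3650401,702520)

26 5
1351 260
70226 13515
3650401 702520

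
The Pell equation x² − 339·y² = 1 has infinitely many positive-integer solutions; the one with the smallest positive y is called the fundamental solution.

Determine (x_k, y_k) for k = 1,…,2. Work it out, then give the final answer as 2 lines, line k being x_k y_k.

97970 5321
19196241799 1042596740

√339 → a₀=18, period (2,2,2,1,17,1,2,2,2,36); ℓ=10 even so k=9
step 0: (18, 1)  from 18·(1,0) + (0,1)
…
step 2: (92, 5)  from 2·(37,2) + (18,1)
…
step 8: (40359, 2192)  from 2·(17252,937) + (5855,318)
step 9: (97970, 5321)  from 2·(40359,2192) + (17252,937)
(x₁, y₁) = (97970, 5321);  97970² − 339·5321² = 1 ✓
n=2: (97970,5321)∘(97970,5321) = (97970·97970+339·5321·5321, 97970·5321+5321·97970) = (19196241799,1042596740)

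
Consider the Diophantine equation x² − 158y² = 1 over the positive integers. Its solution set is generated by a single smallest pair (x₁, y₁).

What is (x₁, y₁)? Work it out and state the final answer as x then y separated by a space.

7743 616

d=158: √d = [12; 1,1,3,12,3,1,1,24] (ℓ=8, even), read p_7/q_7
a_0=12:  p_0=12·1+0=12,  q_0=12·0+1=1
a_1=1:  p_1=1·12+1=13,  q_1=1·1+0=1
a_2=1:  p_2=1·13+12=25,  q_2=1·1+1=2
a_3=3:  p_3=3·25+13=88,  q_3=3·2+1=7
a_4=12:  p_4=12·88+25=1081,  q_4=12·7+2=86
…
a_6=1:  p_6=1·3331+1081=4412,  q_6=1·265+86=351
a_7=1:  p_7=1·4412+3331=7743,  q_7=1·351+265=616
fundamental: x₁=7743, y₁=616  (since 59954049 − 158·379456 = 1)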